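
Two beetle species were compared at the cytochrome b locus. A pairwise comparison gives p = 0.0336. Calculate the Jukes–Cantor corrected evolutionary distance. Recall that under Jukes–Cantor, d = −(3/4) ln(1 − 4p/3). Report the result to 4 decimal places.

d = −(3/4) ln(1 − 4p/3) = −0.75 ln(1 − 0.0448) = −0.75 ln(0.9552)
  = −0.75 × (-0.045835) = 0.034376 substitutions/site.

0.0344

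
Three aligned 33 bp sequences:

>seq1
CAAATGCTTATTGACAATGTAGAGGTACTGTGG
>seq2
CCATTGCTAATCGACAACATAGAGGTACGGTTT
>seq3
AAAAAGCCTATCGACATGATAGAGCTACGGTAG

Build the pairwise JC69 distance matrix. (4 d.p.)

d(seq1,seq2) = 0.3390, d(seq1,seq3) = 0.3882, d(seq2,seq3) = 0.4408

seq1–seq2: 9/33 sites differ → p ≈ 0.272727, d = −0.75 ln(1 − 0.363636) = 0.338988 ≈ 0.3390.
seq1–seq3: 10/33 sites differ → p ≈ 0.30303, d = −0.75 ln(1 − 0.40404) = 0.388186 ≈ 0.3882.
seq2–seq3: 11/33 sites differ → p ≈ 0.333333, d = −0.75 ln(1 − 0.444444) = 0.440839 ≈ 0.4408.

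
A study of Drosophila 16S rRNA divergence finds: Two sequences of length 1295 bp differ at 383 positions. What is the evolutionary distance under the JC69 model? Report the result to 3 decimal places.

p = 383/1295 ≈ 0.295753.
d = −(3/4) ln(1 − 4p/3) = −0.75 ln(1 − 0.394337) = −0.75 ln(0.605663)
  = −0.75 × (-0.501432) = 0.376074 substitutions/site.

0.376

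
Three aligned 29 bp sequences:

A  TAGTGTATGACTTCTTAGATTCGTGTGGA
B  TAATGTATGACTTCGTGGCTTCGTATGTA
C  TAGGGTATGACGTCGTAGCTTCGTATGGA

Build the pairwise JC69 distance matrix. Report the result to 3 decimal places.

A–B: 6/29 sites differ → p ≈ 0.206897, d = −0.75 ln(1 − 0.275863) = 0.242081 ≈ 0.242.
A–C: 5/29 sites differ → p ≈ 0.172414, d = −0.75 ln(1 − 0.229885) = 0.195912 ≈ 0.196.
B–C: 5/29 sites differ → p ≈ 0.172414, d = −0.75 ln(1 − 0.229885) = 0.195912 ≈ 0.196.

d(A,B) = 0.242, d(A,C) = 0.196, d(B,C) = 0.196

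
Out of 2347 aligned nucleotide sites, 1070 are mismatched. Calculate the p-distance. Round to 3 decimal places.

p = 1070/2347 = 0.455901… ≈ 0.456 (to 3 d.p.).

0.456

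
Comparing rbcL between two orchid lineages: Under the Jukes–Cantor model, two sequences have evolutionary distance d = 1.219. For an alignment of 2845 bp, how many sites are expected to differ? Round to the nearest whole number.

Invert JC69: p = (3/4)(1 − e^(−4d/3)) = 0.75 × (1 − e^(-1.625333)) = 0.75 × (1 − 0.196846) = 0.602366.
Expected differing sites = pL ≈ 0.602366 × 2845 = 1713.73127 ≈ 1714.

1714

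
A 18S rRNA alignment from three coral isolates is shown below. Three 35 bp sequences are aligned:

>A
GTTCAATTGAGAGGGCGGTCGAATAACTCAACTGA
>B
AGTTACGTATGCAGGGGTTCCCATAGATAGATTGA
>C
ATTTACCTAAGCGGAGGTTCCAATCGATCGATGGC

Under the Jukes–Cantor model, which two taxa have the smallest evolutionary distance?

A–B: 18/35 differ, p = 0.514, d = 0.868.
A–C: 17/35 differ, p = 0.486, d = 0.782.
B–C: 10/35 differ, p = 0.286, d = 0.360.
The smallest distance is between B and C.

B and C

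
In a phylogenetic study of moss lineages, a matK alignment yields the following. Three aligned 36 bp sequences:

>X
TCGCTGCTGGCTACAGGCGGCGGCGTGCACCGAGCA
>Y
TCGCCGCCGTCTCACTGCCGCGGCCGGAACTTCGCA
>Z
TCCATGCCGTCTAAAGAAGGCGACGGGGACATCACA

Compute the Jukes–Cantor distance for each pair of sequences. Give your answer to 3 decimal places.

d(X,Y) = 0.548, d(X,Z) = 0.548, d(Y,Z) = 0.548

X–Y: 14/36 sites differ → p ≈ 0.388889, d = −0.75 ln(1 − 0.518519) = 0.548166 ≈ 0.548.
X–Z: 14/36 sites differ → p ≈ 0.388889, d = −0.75 ln(1 − 0.518519) = 0.548166 ≈ 0.548.
Y–Z: 14/36 sites differ → p ≈ 0.388889, d = −0.75 ln(1 − 0.518519) = 0.548166 ≈ 0.548.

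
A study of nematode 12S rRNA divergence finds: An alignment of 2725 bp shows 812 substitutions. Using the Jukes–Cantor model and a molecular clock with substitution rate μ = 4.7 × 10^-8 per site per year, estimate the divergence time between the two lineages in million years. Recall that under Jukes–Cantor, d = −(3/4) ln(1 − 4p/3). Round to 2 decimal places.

4.04

p = 812/2725 ≈ 0.297982.
d = −(3/4) ln(1 − 4p/3) = −0.75 ln(1 − 0.397309) = −0.75 ln(0.602691)
  = −0.75 × (-0.506351) = 0.379763 substitutions/site.
Under a molecular clock d = 2μt, so t = d/(2μ) = 0.379763 / (2 × 4.7 × 10^-8) = 4.04 million years.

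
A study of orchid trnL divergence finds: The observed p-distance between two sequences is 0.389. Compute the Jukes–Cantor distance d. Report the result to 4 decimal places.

d = −(3/4) ln(1 − 4p/3) = −0.75 ln(1 − 0.518667) = −0.75 ln(0.481333)
  = −0.75 × (-0.731196) = 0.548397 substitutions/site.

0.5484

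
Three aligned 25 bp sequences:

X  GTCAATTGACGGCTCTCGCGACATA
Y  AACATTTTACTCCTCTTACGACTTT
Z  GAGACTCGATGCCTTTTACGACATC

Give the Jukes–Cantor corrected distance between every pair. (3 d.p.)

X–Y: 10/25 sites differ → p = 0.4, d = −0.75 ln(1 − 0.533333) = 0.571605 ≈ 0.572.
X–Z: 10/25 sites differ → p = 0.4, d = −0.75 ln(1 − 0.533333) = 0.571605 ≈ 0.572.
Y–Z: 10/25 sites differ → p = 0.4, d = −0.75 ln(1 − 0.533333) = 0.571605 ≈ 0.572.

d(X,Y) = 0.572, d(X,Z) = 0.572, d(Y,Z) = 0.572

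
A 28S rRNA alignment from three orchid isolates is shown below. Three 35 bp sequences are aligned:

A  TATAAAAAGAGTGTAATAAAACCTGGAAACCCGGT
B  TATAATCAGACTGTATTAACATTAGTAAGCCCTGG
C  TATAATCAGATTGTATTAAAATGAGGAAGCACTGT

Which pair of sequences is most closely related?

B and C

A–B: 12/35 differ, p = 0.343, d = 0.458.
A–C: 10/35 differ, p = 0.286, d = 0.360.
B–C: 6/35 differ, p = 0.171, d = 0.195.
The smallest distance is between B and C.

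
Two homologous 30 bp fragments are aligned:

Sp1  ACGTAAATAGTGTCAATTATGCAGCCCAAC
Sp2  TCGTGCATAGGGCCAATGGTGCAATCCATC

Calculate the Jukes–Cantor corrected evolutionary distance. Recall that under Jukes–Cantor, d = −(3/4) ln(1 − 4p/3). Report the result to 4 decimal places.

0.4408

The sequences differ at 10 of 30 sites (1, 5, 6, 11, 13, 18, 19, 24, 25, 29), so p = 10/30 ≈ 0.333333.
d = −(3/4) ln(1 − 4p/3) = −0.75 ln(1 − 0.444444) = −0.75 ln(0.555556)
  = −0.75 × (-0.587786) = 0.440840 substitutions/site.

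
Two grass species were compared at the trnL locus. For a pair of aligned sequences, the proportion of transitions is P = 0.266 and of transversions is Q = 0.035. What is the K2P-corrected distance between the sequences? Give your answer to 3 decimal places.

Under the Kimura two-parameter model, d = −½ ln(1 − 2P − Q) − ¼ ln(1 − 2Q).
1 − 2P − Q = 0.433, giving −½ ln(0.433) = 0.418509.
1 − 2Q = 0.93, giving −¼ ln(0.93) = 0.018143.
d = 0.418509 + 0.018143 = 0.436652.

0.437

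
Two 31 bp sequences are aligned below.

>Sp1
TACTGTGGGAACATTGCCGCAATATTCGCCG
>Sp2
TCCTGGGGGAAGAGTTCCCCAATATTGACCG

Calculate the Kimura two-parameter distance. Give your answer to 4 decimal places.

Of 31 sites, 1 differences are transitions and 7 are transversions, so P = 1/31 ≈ 0.032258 and Q = 7/31 ≈ 0.225806.
Under the Kimura two-parameter model, d = −½ ln(1 − 2P − Q) − ¼ ln(1 − 2Q).
1 − 2P − Q = 0.709678, giving −½ ln(0.709678) = 0.171472.
1 − 2Q = 0.548388, giving −¼ ln(0.548388) = 0.150193.
d = 0.171472 + 0.150193 = 0.321665.

0.3217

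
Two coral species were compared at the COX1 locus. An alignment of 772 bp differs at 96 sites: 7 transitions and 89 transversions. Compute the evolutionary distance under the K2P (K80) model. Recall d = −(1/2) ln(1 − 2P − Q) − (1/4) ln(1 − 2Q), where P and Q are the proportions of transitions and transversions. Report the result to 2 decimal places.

0.14

P = 7/772 ≈ 0.009067 and Q = 89/772 ≈ 0.115285.
Under the Kimura two-parameter model, d = −½ ln(1 − 2P − Q) − ¼ ln(1 − 2Q).
1 − 2P − Q = 0.866581, giving −½ ln(0.866581) = 0.071600.
1 − 2Q = 0.76943, giving −¼ ln(0.76943) = 0.065526.
d = 0.071600 + 0.065526 = 0.137126.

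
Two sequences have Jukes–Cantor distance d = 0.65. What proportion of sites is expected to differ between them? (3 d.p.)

0.435

p = (3/4)(1 − e^(−4d/3)) = 0.75 × (1 − e^(-0.866667)) = 0.75 × (1 − 0.420350) = 0.434738.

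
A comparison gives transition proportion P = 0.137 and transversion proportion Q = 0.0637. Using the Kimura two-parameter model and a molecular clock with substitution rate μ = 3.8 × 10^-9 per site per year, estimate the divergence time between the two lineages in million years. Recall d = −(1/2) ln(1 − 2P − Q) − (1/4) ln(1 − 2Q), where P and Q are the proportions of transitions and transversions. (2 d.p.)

31.59

Under the Kimura two-parameter model, d = −½ ln(1 − 2P − Q) − ¼ ln(1 − 2Q).
1 − 2P − Q = 0.6623, giving −½ ln(0.6623) = 0.206018.
1 − 2Q = 0.8726, giving −¼ ln(0.8726) = 0.034070.
d = 0.206018 + 0.034070 = 0.240088.
Under a molecular clock d = 2μt, so t = d/(2μ) = 0.240088 / (2 × 3.8 × 10^-9) = 31.59 million years.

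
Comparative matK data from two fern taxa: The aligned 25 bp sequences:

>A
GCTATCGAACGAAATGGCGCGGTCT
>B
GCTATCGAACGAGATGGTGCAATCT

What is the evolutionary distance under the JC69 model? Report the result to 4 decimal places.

0.1800

The sequences differ at 4 of 25 sites (13, 18, 21, 22), so p = 4/25 = 0.16.
d = −(3/4) ln(1 − 4p/3) = −0.75 ln(1 − 0.213333) = −0.75 ln(0.786667)
  = −0.75 × (-0.239950) = 0.179963 substitutions/site.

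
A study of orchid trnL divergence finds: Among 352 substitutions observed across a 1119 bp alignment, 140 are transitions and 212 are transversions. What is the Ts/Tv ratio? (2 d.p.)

R = 140/212 = 0.660377… ≈ 0.66 (to 2 d.p.).

0.66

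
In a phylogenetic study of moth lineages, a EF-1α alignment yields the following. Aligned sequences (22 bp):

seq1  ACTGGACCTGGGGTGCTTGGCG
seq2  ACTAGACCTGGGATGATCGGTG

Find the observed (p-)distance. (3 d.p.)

The sequences differ at 5 of 22 positions (sites 4, 13, 16, 18, 21).
p = 5/22 = 0.227272… ≈ 0.227 (to 3 d.p.).

0.227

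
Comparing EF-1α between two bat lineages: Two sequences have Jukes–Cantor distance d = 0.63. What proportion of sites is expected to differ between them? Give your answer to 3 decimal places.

p = (3/4)(1 − e^(−4d/3)) = 0.75 × (1 − e^(-0.84)) = 0.75 × (1 − 0.431711) = 0.426217.

0.426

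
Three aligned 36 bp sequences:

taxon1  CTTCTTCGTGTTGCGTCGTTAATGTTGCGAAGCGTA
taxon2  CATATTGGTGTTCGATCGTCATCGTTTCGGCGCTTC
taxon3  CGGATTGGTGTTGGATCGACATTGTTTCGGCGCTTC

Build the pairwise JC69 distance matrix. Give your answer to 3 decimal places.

d(taxon1,taxon2) = 0.548, d(taxon1,taxon3) = 0.548, d(taxon2,taxon3) = 0.154

taxon1–taxon2: 14/36 sites differ → p ≈ 0.388889, d = −0.75 ln(1 − 0.518519) = 0.548166 ≈ 0.548.
taxon1–taxon3: 14/36 sites differ → p ≈ 0.388889, d = −0.75 ln(1 − 0.518519) = 0.548166 ≈ 0.548.
taxon2–taxon3: 5/36 sites differ → p ≈ 0.138889, d = −0.75 ln(1 − 0.185185) = 0.153596 ≈ 0.154.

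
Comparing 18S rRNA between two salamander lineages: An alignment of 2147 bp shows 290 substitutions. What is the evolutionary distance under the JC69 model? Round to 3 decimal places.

0.149

p = 290/2147 ≈ 0.135072.
d = −(3/4) ln(1 − 4p/3) = −0.75 ln(1 − 0.180096) = −0.75 ln(0.819904)
  = −0.75 × (-0.198568) = 0.148926 substitutions/site.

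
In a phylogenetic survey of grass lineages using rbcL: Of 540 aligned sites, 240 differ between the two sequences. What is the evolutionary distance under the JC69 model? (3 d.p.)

0.673

p = 240/540 ≈ 0.444444.
d = −(3/4) ln(1 − 4p/3) = −0.75 ln(1 − 0.592592) = −0.75 ln(0.407408)
  = −0.75 × (-0.897940) = 0.673455 substitutions/site.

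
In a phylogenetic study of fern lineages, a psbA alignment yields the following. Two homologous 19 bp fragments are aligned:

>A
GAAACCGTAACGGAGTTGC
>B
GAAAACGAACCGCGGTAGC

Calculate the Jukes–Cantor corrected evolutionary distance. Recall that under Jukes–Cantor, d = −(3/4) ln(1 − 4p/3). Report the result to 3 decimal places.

0.410

The sequences differ at 6 of 19 sites (5, 8, 10, 13, 14, 17), so p = 6/19 ≈ 0.315789.
d = −(3/4) ln(1 − 4p/3) = −0.75 ln(1 − 0.421052) = −0.75 ln(0.578948)
  = −0.75 × (-0.546543) = 0.409907 substitutions/site.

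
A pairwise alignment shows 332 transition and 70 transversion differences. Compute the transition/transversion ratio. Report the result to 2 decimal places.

4.74

R = 332/70 = 4.742857… ≈ 4.74 (to 2 d.p.).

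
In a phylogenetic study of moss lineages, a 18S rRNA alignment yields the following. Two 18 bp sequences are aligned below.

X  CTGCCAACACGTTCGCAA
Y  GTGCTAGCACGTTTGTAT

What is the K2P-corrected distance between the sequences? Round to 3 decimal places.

0.468

Of 18 sites, 4 differences are transitions and 2 are transversions, so P = 4/18 ≈ 0.222222 and Q = 2/18 ≈ 0.111111.
Under the Kimura two-parameter model, d = −½ ln(1 − 2P − Q) − ¼ ln(1 − 2Q).
1 − 2P − Q = 0.444445, giving −½ ln(0.444445) = 0.405464.
1 − 2Q = 0.777778, giving −¼ ln(0.777778) = 0.062829.
d = 0.405464 + 0.062829 = 0.468293.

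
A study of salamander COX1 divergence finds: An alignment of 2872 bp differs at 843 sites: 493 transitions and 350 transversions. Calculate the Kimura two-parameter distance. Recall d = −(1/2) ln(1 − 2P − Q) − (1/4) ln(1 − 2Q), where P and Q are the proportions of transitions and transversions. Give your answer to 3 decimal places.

0.383

P = 493/2872 ≈ 0.171657 and Q = 350/2872 ≈ 0.121866.
Under the Kimura two-parameter model, d = −½ ln(1 − 2P − Q) − ¼ ln(1 − 2Q).
1 − 2P − Q = 0.53482, giving −½ ln(0.53482) = 0.312913.
1 − 2Q = 0.756268, giving −¼ ln(0.756268) = 0.069840.
d = 0.312913 + 0.069840 = 0.382753.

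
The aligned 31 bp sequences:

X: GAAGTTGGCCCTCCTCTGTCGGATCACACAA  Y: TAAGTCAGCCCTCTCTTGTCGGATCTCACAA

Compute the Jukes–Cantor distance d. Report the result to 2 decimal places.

0.27

The sequences differ at 7 of 31 sites (1, 6, 7, 14, 15, 16, 26), so p = 7/31 ≈ 0.225806.
d = −(3/4) ln(1 − 4p/3) = −0.75 ln(1 − 0.301075) = −0.75 ln(0.698925)
  = −0.75 × (-0.358212) = 0.268659 substitutions/site.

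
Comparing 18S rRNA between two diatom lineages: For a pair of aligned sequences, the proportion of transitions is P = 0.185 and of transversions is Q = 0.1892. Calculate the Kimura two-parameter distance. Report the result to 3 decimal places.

0.528

Under the Kimura two-parameter model, d = −½ ln(1 − 2P − Q) − ¼ ln(1 − 2Q).
1 − 2P − Q = 0.4408, giving −½ ln(0.4408) = 0.409582.
1 − 2Q = 0.6216, giving −¼ ln(0.6216) = 0.118865.
d = 0.409582 + 0.118865 = 0.528447.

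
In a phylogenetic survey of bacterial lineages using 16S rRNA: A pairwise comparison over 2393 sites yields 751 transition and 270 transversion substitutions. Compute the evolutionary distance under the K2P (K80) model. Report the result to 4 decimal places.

P = 751/2393 ≈ 0.313832 and Q = 270/2393 ≈ 0.112829.
Under the Kimura two-parameter model, d = −½ ln(1 − 2P − Q) − ¼ ln(1 − 2Q).
1 − 2P − Q = 0.259507, giving −½ ln(0.259507) = 0.674486.
1 − 2Q = 0.774342, giving −¼ ln(0.774342) = 0.063935.
d = 0.674486 + 0.063935 = 0.738421.

0.7384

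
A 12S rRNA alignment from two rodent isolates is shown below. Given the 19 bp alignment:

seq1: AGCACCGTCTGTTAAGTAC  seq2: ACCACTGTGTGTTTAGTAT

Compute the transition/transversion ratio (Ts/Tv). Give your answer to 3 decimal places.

0.667

Transitions are A↔G and C↔T; transversions are all other mismatches.
Transitions: 2. Transversions: 3.
R = 2/3 = 0.666666… ≈ 0.667 (to 3 d.p.).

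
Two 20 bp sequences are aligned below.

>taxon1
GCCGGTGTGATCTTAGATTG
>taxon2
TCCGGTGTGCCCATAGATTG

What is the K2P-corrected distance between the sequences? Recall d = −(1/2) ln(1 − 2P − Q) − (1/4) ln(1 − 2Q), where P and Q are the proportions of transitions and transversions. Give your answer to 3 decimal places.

0.233

Of 20 sites, 1 differences are transitions and 3 are transversions, so P = 1/20 = 0.05 and Q = 3/20 = 0.15.
Under the Kimura two-parameter model, d = −½ ln(1 − 2P − Q) − ¼ ln(1 − 2Q).
1 − 2P − Q = 0.75, giving −½ ln(0.75) = 0.143841.
1 − 2Q = 0.7, giving −¼ ln(0.7) = 0.089169.
d = 0.143841 + 0.089169 = 0.233010.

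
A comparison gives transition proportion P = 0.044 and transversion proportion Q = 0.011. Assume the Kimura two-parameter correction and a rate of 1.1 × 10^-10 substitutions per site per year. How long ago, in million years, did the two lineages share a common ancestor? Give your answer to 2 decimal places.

262.21

Under the Kimura two-parameter model, d = −½ ln(1 − 2P − Q) − ¼ ln(1 − 2Q).
1 − 2P − Q = 0.901, giving −½ ln(0.901) = 0.052125.
1 − 2Q = 0.978, giving −¼ ln(0.978) = 0.005561.
d = 0.052125 + 0.005561 = 0.057686.
Under a molecular clock d = 2μt, so t = d/(2μ) = 0.057686 / (2 × 1.1 × 10^-10) = 262.21 million years.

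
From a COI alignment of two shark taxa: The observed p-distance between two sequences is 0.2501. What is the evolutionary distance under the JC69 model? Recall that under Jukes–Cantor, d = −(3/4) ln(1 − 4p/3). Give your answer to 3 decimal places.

d = −(3/4) ln(1 − 4p/3) = −0.75 ln(1 − 0.333467) = −0.75 ln(0.666533)
  = −0.75 × (-0.405666) = 0.304250 substitutions/site.

0.304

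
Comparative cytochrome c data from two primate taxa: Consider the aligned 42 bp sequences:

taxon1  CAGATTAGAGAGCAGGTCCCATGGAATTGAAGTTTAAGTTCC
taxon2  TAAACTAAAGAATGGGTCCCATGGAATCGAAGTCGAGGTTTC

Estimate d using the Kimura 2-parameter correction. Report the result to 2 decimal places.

Of 42 sites, 11 differences are transitions and 1 are transversions, so P = 11/42 ≈ 0.261905 and Q = 1/42 ≈ 0.02381.
Under the Kimura two-parameter model, d = −½ ln(1 − 2P − Q) − ¼ ln(1 − 2Q).
1 − 2P − Q = 0.45238, giving −½ ln(0.45238) = 0.396616.
1 − 2Q = 0.95238, giving −¼ ln(0.95238) = 0.012198.
d = 0.396616 + 0.012198 = 0.408814.

0.41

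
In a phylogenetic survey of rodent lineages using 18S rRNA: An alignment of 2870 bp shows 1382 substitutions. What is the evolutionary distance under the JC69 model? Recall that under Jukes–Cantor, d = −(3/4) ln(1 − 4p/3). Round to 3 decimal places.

0.771

p = 1382/2870 ≈ 0.481533.
d = −(3/4) ln(1 − 4p/3) = −0.75 ln(1 − 0.642044) = −0.75 ln(0.357956)
  = −0.75 × (-1.027345) = 0.770509 substitutions/site.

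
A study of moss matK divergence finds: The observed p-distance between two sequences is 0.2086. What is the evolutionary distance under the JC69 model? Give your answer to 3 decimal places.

d = −(3/4) ln(1 − 4p/3) = −0.75 ln(1 − 0.278133) = −0.75 ln(0.721867)
  = −0.75 × (-0.325914) = 0.244436 substitutions/site.

0.244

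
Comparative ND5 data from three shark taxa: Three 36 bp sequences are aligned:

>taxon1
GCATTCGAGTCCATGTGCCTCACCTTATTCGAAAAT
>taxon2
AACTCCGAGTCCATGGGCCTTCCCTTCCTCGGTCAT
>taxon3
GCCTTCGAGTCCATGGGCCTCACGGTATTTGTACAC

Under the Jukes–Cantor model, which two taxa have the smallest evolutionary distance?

taxon1–taxon2: 12/36 differ, p = 0.333, d = 0.441.
taxon1–taxon3: 8/36 differ, p = 0.222, d = 0.264.
taxon2–taxon3: 13/36 differ, p = 0.361, d = 0.493.
The smallest distance is between taxon1 and taxon3.

taxon1 and taxon3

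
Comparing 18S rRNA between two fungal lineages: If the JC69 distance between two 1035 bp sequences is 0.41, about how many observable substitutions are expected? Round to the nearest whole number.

Invert JC69: p = (3/4)(1 − e^(−4d/3)) = 0.75 × (1 − e^(-0.546667)) = 0.75 × (1 − 0.578876) = 0.315843.
Expected differing sites = pL ≈ 0.315843 × 1035 = 326.897505 ≈ 327.

327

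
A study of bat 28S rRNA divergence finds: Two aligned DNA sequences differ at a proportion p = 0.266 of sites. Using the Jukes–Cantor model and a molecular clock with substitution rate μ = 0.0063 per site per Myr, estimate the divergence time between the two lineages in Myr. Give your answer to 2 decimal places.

d = −(3/4) ln(1 − 4p/3) = −0.75 ln(1 − 0.354667) = −0.75 ln(0.645333)
  = −0.75 × (-0.437989) = 0.328492 substitutions/site.
Under a molecular clock d = 2μt, so t = d/(2μ) = 0.328492 / (2 × 0.0063) = 26.07 Myr.

26.07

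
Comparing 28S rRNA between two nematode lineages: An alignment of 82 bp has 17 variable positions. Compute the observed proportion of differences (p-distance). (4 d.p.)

0.2073

p = 17/82 = 0.207317… ≈ 0.2073 (to 4 d.p.).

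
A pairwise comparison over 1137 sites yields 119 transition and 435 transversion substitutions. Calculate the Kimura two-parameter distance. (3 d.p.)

P = 119/1137 ≈ 0.104661 and Q = 435/1137 ≈ 0.382586.
Under the Kimura two-parameter model, d = −½ ln(1 − 2P − Q) − ¼ ln(1 − 2Q).
1 − 2P − Q = 0.408092, giving −½ ln(0.408092) = 0.448131.
1 − 2Q = 0.234828, giving −¼ ln(0.234828) = 0.362225.
d = 0.448131 + 0.362225 = 0.810356.

0.810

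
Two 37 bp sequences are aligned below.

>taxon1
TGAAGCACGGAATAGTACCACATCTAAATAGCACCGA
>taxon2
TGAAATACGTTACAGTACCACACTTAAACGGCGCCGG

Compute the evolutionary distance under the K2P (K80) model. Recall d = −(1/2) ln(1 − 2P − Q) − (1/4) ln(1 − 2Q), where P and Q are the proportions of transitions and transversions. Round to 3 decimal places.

0.417

Of 37 sites, 9 differences are transitions and 2 are transversions, so P = 9/37 ≈ 0.243243 and Q = 2/37 ≈ 0.054054.
Under the Kimura two-parameter model, d = −½ ln(1 − 2P − Q) − ¼ ln(1 − 2Q).
1 − 2P − Q = 0.45946, giving −½ ln(0.45946) = 0.388852.
1 − 2Q = 0.891892, giving −¼ ln(0.891892) = 0.028603.
d = 0.388852 + 0.028603 = 0.417455.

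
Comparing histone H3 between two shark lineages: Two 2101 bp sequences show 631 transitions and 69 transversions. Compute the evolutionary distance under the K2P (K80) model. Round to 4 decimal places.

0.5189

P = 631/2101 ≈ 0.300333 and Q = 69/2101 ≈ 0.032842.
Under the Kimura two-parameter model, d = −½ ln(1 − 2P − Q) − ¼ ln(1 − 2Q).
1 − 2P − Q = 0.366492, giving −½ ln(0.366492) = 0.501889.
1 − 2Q = 0.934316, giving −¼ ln(0.934316) = 0.016985.
d = 0.501889 + 0.016985 = 0.518874.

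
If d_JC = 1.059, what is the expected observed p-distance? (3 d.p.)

p = (3/4)(1 − e^(−4d/3)) = 0.75 × (1 − e^(-1.412)) = 0.75 × (1 − 0.243655) = 0.567259.

0.567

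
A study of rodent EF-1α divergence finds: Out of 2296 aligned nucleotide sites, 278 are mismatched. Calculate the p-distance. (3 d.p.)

p = 278/2296 = 0.121080… ≈ 0.121 (to 3 d.p.).

0.121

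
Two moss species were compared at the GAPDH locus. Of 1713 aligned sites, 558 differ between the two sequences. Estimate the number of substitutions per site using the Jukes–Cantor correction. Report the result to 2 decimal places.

p = 558/1713 ≈ 0.325744.
d = −(3/4) ln(1 − 4p/3) = −0.75 ln(1 − 0.434325) = −0.75 ln(0.565675)
  = −0.75 × (-0.569736) = 0.427302 substitutions/site.

0.43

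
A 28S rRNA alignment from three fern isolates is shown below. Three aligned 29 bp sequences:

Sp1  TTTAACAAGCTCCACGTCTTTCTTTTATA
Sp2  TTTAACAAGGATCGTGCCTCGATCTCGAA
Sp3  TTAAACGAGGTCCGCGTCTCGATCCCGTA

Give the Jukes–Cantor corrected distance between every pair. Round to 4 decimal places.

d(Sp1,Sp2) = 0.6829, d(Sp1,Sp3) = 0.5285, d(Sp2,Sp3) = 0.3439

Sp1–Sp2: 13/29 sites differ → p ≈ 0.448276, d = −0.75 ln(1 − 0.597701) = 0.682920 ≈ 0.6829.
Sp1–Sp3: 11/29 sites differ → p ≈ 0.37931, d = −0.75 ln(1 − 0.505747) = 0.528531 ≈ 0.5285.
Sp2–Sp3: 8/29 sites differ → p ≈ 0.275862, d = −0.75 ln(1 − 0.367816) = 0.343931 ≈ 0.3439.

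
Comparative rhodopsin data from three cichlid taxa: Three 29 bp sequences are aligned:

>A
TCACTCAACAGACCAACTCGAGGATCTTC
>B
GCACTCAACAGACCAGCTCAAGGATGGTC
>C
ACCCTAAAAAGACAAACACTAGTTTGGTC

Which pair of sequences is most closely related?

A and B

A–B: 5/29 differ, p = 0.172, d = 0.196.
A–C: 11/29 differ, p = 0.379, d = 0.529.
B–C: 10/29 differ, p = 0.345, d = 0.462.
The smallest distance is between A and B.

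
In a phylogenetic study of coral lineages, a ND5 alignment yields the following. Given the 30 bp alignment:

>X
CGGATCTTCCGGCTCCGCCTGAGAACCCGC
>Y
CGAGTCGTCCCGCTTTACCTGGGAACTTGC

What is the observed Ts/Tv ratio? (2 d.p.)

Transitions are A↔G and C↔T; transversions are all other mismatches.
Transitions: 8. Transversions: 2.
R = 8/2 = 4.00.

4.00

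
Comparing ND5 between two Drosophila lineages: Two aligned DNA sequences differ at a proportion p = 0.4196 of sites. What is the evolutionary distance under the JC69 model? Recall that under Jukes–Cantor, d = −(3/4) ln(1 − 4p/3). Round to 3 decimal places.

d = −(3/4) ln(1 − 4p/3) = −0.75 ln(1 − 0.559467) = −0.75 ln(0.440533)
  = −0.75 × (-0.819770) = 0.614828 substitutions/site.

0.615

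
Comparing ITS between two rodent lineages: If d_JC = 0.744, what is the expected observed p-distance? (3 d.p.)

p = (3/4)(1 − e^(−4d/3)) = 0.75 × (1 − e^(-0.992)) = 0.75 × (1 − 0.370834) = 0.471875.

0.472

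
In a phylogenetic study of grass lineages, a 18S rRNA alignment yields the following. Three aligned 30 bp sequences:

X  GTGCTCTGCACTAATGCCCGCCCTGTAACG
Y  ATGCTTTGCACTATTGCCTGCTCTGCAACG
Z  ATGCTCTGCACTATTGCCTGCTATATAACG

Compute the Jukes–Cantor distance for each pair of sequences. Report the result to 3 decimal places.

X–Y: 6/30 sites differ → p = 0.2, d = −0.75 ln(1 − 0.266667) = 0.232617 ≈ 0.233.
X–Z: 6/30 sites differ → p = 0.2, d = −0.75 ln(1 − 0.266667) = 0.232617 ≈ 0.233.
Y–Z: 4/30 sites differ → p ≈ 0.133333, d = −0.75 ln(1 − 0.177777) = 0.146808 ≈ 0.147.

d(X,Y) = 0.233, d(X,Z) = 0.233, d(Y,Z) = 0.147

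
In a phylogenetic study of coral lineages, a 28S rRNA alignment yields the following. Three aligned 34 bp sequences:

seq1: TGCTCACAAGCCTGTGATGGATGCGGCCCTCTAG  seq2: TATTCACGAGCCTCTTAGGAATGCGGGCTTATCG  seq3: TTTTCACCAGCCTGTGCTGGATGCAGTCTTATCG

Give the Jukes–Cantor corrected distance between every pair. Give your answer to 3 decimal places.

d(seq1,seq2) = 0.423, d(seq1,seq3) = 0.326, d(seq2,seq3) = 0.326

seq1–seq2: 11/34 sites differ → p ≈ 0.323529, d = −0.75 ln(1 − 0.431372) = 0.423397 ≈ 0.423.
seq1–seq3: 9/34 sites differ → p ≈ 0.264706, d = −0.75 ln(1 − 0.352941) = 0.326488 ≈ 0.326.
seq2–seq3: 9/34 sites differ → p ≈ 0.264706, d = −0.75 ln(1 − 0.352941) = 0.326488 ≈ 0.326.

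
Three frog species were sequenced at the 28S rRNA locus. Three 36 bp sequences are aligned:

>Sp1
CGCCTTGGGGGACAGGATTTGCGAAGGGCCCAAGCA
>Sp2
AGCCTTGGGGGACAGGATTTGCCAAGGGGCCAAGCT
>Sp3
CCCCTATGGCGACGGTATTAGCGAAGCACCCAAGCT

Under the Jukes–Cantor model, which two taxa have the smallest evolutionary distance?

Sp1–Sp2: 4/36 differ, p = 0.111, d = 0.120.
Sp1–Sp3: 10/36 differ, p = 0.278, d = 0.347.
Sp2–Sp3: 12/36 differ, p = 0.333, d = 0.441.
The smallest distance is between Sp1 and Sp2.

Sp1 and Sp2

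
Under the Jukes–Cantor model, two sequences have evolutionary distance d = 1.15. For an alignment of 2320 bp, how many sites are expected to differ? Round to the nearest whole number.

Invert JC69: p = (3/4)(1 − e^(−4d/3)) = 0.75 × (1 − e^(-1.533333)) = 0.75 × (1 − 0.215815) = 0.588139.
Expected differing sites = pL ≈ 0.588139 × 2320 = 1364.48248 ≈ 1364.

1364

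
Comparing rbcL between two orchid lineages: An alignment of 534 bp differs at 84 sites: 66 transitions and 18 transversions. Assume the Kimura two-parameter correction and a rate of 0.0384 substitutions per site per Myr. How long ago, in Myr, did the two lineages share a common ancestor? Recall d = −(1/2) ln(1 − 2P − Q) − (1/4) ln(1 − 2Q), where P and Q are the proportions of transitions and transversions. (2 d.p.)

2.37

P = 66/534 ≈ 0.123596 and Q = 18/534 ≈ 0.033708.
Under the Kimura two-parameter model, d = −½ ln(1 − 2P − Q) − ¼ ln(1 − 2Q).
1 − 2P − Q = 0.7191, giving −½ ln(0.7191) = 0.164877.
1 − 2Q = 0.932584, giving −¼ ln(0.932584) = 0.017449.
d = 0.164877 + 0.017449 = 0.182326.
Under a molecular clock d = 2μt, so t = d/(2μ) = 0.182326 / (2 × 0.0384) = 2.37 Myr.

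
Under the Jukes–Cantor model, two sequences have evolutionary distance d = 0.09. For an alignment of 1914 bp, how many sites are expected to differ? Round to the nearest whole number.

162

Invert JC69: p = (3/4)(1 − e^(−4d/3)) = 0.75 × (1 − e^(-0.12)) = 0.75 × (1 − 0.886920) = 0.084810.
Expected differing sites = pL ≈ 0.084810 × 1914 = 162.32634 ≈ 162.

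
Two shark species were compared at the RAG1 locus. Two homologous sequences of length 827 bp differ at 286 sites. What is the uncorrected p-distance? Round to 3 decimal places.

0.346

p = 286/827 = 0.345828… ≈ 0.346 (to 3 d.p.).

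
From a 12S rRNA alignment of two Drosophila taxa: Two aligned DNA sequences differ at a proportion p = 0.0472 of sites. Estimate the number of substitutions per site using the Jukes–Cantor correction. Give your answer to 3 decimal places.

d = −(3/4) ln(1 − 4p/3) = −0.75 ln(1 − 0.062933) = −0.75 ln(0.937067)
  = −0.75 × (-0.065000) = 0.048750 substitutions/site.

0.049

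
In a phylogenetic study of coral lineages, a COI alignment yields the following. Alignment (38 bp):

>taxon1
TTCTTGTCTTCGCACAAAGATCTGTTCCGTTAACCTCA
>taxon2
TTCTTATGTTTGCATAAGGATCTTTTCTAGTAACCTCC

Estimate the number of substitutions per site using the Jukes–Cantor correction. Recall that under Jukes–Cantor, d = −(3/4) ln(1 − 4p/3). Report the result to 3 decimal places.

The sequences differ at 10 of 38 sites (6, 8, 11, 15, 18, 24, 28, 29, 30, 38), so p = 10/38 ≈ 0.263158.
d = −(3/4) ln(1 − 4p/3) = −0.75 ln(1 − 0.350877) = −0.75 ln(0.649123)
  = −0.75 × (-0.432133) = 0.324100 substitutions/site.

0.324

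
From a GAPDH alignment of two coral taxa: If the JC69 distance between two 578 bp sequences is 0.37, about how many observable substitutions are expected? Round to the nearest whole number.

169

Invert JC69: p = (3/4)(1 − e^(−4d/3)) = 0.75 × (1 − e^(-0.493333)) = 0.75 × (1 − 0.610588) = 0.292059.
Expected differing sites = pL ≈ 0.292059 × 578 = 168.810102 ≈ 169.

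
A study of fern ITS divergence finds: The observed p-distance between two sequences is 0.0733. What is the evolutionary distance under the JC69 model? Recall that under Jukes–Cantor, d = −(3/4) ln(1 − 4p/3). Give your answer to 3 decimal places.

0.077

d = −(3/4) ln(1 − 4p/3) = −0.75 ln(1 − 0.097733) = −0.75 ln(0.902267)
  = −0.75 × (-0.102845) = 0.077134 substitutions/site.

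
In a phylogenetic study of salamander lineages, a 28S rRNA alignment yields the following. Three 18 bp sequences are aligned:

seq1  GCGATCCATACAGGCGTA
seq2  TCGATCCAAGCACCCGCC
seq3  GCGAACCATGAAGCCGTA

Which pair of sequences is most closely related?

seq1 and seq3

seq1–seq2: 7/18 differ, p = 0.389, d = 0.548.
seq1–seq3: 4/18 differ, p = 0.222, d = 0.264.
seq2–seq3: 7/18 differ, p = 0.389, d = 0.548.
The smallest distance is between seq1 and seq3.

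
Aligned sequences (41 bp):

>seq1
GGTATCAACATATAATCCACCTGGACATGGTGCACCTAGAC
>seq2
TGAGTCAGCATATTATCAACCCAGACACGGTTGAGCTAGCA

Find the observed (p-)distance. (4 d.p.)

The sequences differ at 14 of 41 positions.
p = 14/41 = 0.341463… ≈ 0.3415 (to 4 d.p.).

0.3415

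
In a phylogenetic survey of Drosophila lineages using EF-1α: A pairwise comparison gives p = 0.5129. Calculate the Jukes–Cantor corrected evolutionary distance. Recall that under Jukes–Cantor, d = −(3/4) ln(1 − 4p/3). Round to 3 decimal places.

d = −(3/4) ln(1 − 4p/3) = −0.75 ln(1 − 0.683867) = −0.75 ln(0.316133)
  = −0.75 × (-1.151592) = 0.863694 substitutions/site.

0.864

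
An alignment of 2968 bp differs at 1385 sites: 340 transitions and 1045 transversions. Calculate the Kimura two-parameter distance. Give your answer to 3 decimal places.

P = 340/2968 ≈ 0.114555 and Q = 1045/2968 ≈ 0.352089.
Under the Kimura two-parameter model, d = −½ ln(1 − 2P − Q) − ¼ ln(1 − 2Q).
1 − 2P − Q = 0.418801, giving −½ ln(0.418801) = 0.435180.
1 − 2Q = 0.295822, giving −¼ ln(0.295822) = 0.304499.
d = 0.435180 + 0.304499 = 0.739679.

0.740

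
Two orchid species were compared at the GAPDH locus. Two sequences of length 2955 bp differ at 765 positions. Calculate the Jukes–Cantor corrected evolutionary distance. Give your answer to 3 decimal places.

0.318

p = 765/2955 ≈ 0.258883.
d = −(3/4) ln(1 − 4p/3) = −0.75 ln(1 − 0.345177) = −0.75 ln(0.654823)
  = −0.75 × (-0.423390) = 0.317543 substitutions/site.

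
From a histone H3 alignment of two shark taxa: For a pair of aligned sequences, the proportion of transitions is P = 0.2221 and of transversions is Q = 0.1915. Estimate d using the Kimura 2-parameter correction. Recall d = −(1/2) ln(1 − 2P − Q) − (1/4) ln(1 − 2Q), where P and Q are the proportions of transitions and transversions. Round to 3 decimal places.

0.626

Under the Kimura two-parameter model, d = −½ ln(1 − 2P − Q) − ¼ ln(1 − 2Q).
1 − 2P − Q = 0.3643, giving −½ ln(0.3643) = 0.504889.
1 − 2Q = 0.617, giving −¼ ln(0.617) = 0.120722.
d = 0.504889 + 0.120722 = 0.625611.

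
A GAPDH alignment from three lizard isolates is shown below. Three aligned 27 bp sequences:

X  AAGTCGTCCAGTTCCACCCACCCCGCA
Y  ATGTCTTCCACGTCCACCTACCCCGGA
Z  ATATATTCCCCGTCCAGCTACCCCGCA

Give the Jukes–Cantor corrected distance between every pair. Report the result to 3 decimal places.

X–Y: 6/27 sites differ → p ≈ 0.222222, d = −0.75 ln(1 − 0.296296) = 0.263548 ≈ 0.264.
X–Z: 9/27 sites differ → p ≈ 0.333333, d = −0.75 ln(1 − 0.444444) = 0.440839 ≈ 0.441.
Y–Z: 5/27 sites differ → p ≈ 0.185185, d = −0.75 ln(1 − 0.246913) = 0.212681 ≈ 0.213.

d(X,Y) = 0.264, d(X,Z) = 0.441, d(Y,Z) = 0.213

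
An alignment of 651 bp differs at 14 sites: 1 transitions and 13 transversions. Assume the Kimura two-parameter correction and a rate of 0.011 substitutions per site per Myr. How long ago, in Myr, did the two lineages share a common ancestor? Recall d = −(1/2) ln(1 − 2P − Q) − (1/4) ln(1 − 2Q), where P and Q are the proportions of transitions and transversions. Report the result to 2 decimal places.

P = 1/651 ≈ 0.001536 and Q = 13/651 ≈ 0.019969.
Under the Kimura two-parameter model, d = −½ ln(1 − 2P − Q) − ¼ ln(1 − 2Q).
1 − 2P − Q = 0.976959, giving −½ ln(0.976959) = 0.011655.
1 − 2Q = 0.960062, giving −¼ ln(0.960062) = 0.010189.
d = 0.011655 + 0.010189 = 0.021844.
Under a molecular clock d = 2μt, so t = d/(2μ) = 0.021844 / (2 × 0.011) = 0.99 Myr.

0.99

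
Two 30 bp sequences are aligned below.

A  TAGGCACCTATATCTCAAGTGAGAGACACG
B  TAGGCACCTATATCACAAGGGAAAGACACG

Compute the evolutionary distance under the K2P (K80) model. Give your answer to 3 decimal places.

Of 30 sites, 1 differences are transitions and 2 are transversions, so P = 1/30 ≈ 0.033333 and Q = 2/30 ≈ 0.066667.
Under the Kimura two-parameter model, d = −½ ln(1 − 2P − Q) − ¼ ln(1 − 2Q).
1 − 2P − Q = 0.866667, giving −½ ln(0.866667) = 0.071550.
1 − 2Q = 0.866666, giving −¼ ln(0.866666) = 0.035775.
d = 0.071550 + 0.035775 = 0.107325.

0.107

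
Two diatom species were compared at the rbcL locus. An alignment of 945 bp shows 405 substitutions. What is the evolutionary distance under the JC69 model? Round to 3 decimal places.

p = 405/945 ≈ 0.428571.
d = −(3/4) ln(1 − 4p/3) = −0.75 ln(1 − 0.571428) = −0.75 ln(0.428572)
  = −0.75 × (-0.847297) = 0.635473 substitutions/site.

0.635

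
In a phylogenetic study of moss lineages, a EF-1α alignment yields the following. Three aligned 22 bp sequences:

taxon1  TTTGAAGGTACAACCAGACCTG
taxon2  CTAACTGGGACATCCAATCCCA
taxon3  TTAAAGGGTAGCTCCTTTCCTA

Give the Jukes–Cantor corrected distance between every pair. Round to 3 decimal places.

taxon1–taxon2: 11/22 sites differ → p = 0.5, d = −0.75 ln(1 − 0.666667) = 0.823960 ≈ 0.824.
taxon1–taxon3: 10/22 sites differ → p ≈ 0.454545, d = −0.75 ln(1 − 0.60606) = 0.698667 ≈ 0.699.
taxon2–taxon3: 9/22 sites differ → p ≈ 0.409091, d = −0.75 ln(1 − 0.545455) = 0.591344 ≈ 0.591.

d(taxon1,taxon2) = 0.824, d(taxon1,taxon3) = 0.699, d(taxon2,taxon3) = 0.591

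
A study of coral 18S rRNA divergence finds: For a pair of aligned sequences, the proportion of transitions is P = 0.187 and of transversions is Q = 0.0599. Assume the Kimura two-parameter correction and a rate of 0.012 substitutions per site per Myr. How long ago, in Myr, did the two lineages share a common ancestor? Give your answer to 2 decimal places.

Under the Kimura two-parameter model, d = −½ ln(1 − 2P − Q) − ¼ ln(1 − 2Q).
1 − 2P − Q = 0.5661, giving −½ ln(0.5661) = 0.284492.
1 − 2Q = 0.8802, giving −¼ ln(0.8802) = 0.031902.
d = 0.284492 + 0.031902 = 0.316394.
Under a molecular clock d = 2μt, so t = d/(2μ) = 0.316394 / (2 × 0.012) = 13.18 Myr.

13.18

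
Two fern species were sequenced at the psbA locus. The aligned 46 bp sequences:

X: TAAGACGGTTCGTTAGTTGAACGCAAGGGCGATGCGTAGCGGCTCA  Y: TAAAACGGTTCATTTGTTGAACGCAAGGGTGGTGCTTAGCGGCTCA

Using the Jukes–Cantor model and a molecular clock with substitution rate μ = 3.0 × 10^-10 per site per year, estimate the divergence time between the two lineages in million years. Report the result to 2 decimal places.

238.82

The sequences differ at 6 of 46 sites (4, 12, 15, 30, 32, 36), so p = 6/46 ≈ 0.130435.
d = −(3/4) ln(1 − 4p/3) = −0.75 ln(1 − 0.173913) = −0.75 ln(0.826087)
  = −0.75 × (-0.191055) = 0.143291 substitutions/site.
Under a molecular clock d = 2μt, so t = d/(2μ) = 0.143291 / (2 × 3.0 × 10^-10) = 238.82 million years.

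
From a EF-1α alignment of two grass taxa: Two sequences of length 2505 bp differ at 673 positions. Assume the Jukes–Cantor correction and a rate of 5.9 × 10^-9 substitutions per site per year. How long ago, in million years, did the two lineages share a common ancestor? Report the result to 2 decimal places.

p = 673/2505 ≈ 0.268663.
d = −(3/4) ln(1 − 4p/3) = −0.75 ln(1 − 0.358217) = −0.75 ln(0.641783)
  = −0.75 × (-0.443505) = 0.332629 substitutions/site.
Under a molecular clock d = 2μt, so t = d/(2μ) = 0.332629 / (2 × 5.9 × 10^-9) = 28.19 million years.

28.19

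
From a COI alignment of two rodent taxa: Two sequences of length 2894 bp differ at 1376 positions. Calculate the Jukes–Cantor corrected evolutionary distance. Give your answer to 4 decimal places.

p = 1376/2894 ≈ 0.475466.
d = −(3/4) ln(1 − 4p/3) = −0.75 ln(1 − 0.633955) = −0.75 ln(0.366045)
  = −0.75 × (-1.004999) = 0.753749 substitutions/site.

0.7537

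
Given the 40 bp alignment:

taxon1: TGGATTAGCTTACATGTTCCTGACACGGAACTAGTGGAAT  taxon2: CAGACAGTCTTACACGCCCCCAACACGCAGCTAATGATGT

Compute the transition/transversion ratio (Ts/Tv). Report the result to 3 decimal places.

3.250

Transitions are A↔G and C↔T; transversions are all other mismatches.
Transitions: 13. Transversions: 4.
R = 13/4 = 3.250.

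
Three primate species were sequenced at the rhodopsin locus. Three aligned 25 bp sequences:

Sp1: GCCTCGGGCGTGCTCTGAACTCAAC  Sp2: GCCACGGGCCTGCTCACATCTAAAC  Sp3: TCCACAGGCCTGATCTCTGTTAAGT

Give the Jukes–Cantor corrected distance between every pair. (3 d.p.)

Sp1–Sp2: 6/25 sites differ → p = 0.24, d = −0.75 ln(1 − 0.32) = 0.289247 ≈ 0.289.
Sp1–Sp3: 12/25 sites differ → p = 0.48, d = −0.75 ln(1 − 0.64) = 0.766238 ≈ 0.766.
Sp2–Sp3: 9/25 sites differ → p = 0.36, d = −0.75 ln(1 − 0.48) = 0.490445 ≈ 0.490.

d(Sp1,Sp2) = 0.289, d(Sp1,Sp3) = 0.766, d(Sp2,Sp3) = 0.490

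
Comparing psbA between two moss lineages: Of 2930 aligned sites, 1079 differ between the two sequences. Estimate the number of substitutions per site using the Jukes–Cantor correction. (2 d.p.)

0.51

p = 1079/2930 ≈ 0.368259.
d = −(3/4) ln(1 − 4p/3) = −0.75 ln(1 − 0.491012) = −0.75 ln(0.508988)
  = −0.75 × (-0.675331) = 0.506498 substitutions/site.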